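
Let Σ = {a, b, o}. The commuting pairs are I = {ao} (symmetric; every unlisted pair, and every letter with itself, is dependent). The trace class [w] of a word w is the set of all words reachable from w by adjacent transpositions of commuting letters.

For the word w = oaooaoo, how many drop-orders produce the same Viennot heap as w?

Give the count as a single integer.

piece 0:o — minimal
piece 1:a — minimal
piece 2:o rests on {0:o}
piece 3:o rests on {2:o}
piece 4:a rests on {1:a}
piece 5:o rests on {3:o}
piece 6:o rests on {5:o}
minimal pieces: {0:o, 1:a}
ways to finish when only these pieces remain (= sum over removing one remaining piece with nothing left below it):
  1 left: {4}→1  {6}→1
  2 left: {1,4}→1  {4,6}→2  {5,6}→1
  3 left: {1,4,6}→3  {3,5,6}→1  {4,5,6}→3
  4 left: {1,4,5,6}→6  {2,3,5,6}→1  {3,4,5,6}→4
  5 left: {0,2,3,5,6}→1  {1,3,4,5,6}→10  {2,3,4,5,6}→5
  placing 0:o first → 15 extensions
  placing 1:a first → 6 extensions
total linear extensions = 21

21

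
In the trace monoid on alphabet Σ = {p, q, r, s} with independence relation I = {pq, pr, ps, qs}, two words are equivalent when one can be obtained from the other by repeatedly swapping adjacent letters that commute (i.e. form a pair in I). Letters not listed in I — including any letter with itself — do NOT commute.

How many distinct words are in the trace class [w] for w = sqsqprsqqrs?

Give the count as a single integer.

piece 0:s — minimal
piece 1:q — minimal
piece 2:s rests on {0:s}
piece 3:q rests on {1:q}
piece 4:p — minimal
piece 5:r rests on {2:s, 3:q}
piece 6:s rests on {5:r}
piece 7:q rests on {5:r}
piece 8:q rests on {7:q}
piece 9:r rests on {6:s, 8:q}
piece 10:s rests on {9:r}
minimal pieces: {0:s, 1:q, 4:p}
ways to finish when only these pieces remain (= sum over removing one remaining piece with nothing left below it):
  1 left: {4}→1  {10}→1
  2 left: {4,10}→2  {9,10}→1
  3 left: {4,9,10}→3  {6,9,10}→1  {8,9,10}→1
  4 left: {4,6,9,10}→4  {4,8,9,10}→4  {6,8,9,10}→2  {7,8,9,10}→1
  5 left: {4,6,8,9,10}→10  {4,7,8,9,10}→5  {6,7,8,9,10}→3
  6 left: {4,6,7,8,9,10}→18  {5,6,7,8,9,10}→3
  7 left: {2,5,6,7,8,9,10}→3  {3,5,6,7,8,9,10}→3  {4,5,6,7,8,9,10}→21
  8 left: {0,2,5,6,7,8,9,10}→3  {1,3,5,6,7,8,9,10}→3  {2,3,5,6,7,8,9,10}→6  {2,4,5,6,7,8,9,10}→24  {3,4,5,6,7,8,9,10}→24
  9 left: {0,2,3,5,6,7,8,9,10}→9  {0,2,4,5,6,7,8,9,10}→27  {1,2,3,5,6,7,8,9,10}→9  {1,3,4,5,6,7,8,9,10}→27  {2,3,4,5,6,7,8,9,10}→54
  placing 0:s first → 90 extensions
  placing 1:q first → 90 extensions
  placing 4:p first → 18 extensions
total linear extensions = 198

198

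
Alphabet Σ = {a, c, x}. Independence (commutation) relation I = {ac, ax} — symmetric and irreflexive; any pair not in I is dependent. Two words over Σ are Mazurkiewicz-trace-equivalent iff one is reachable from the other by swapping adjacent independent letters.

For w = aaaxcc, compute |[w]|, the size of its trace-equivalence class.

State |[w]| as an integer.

20

piece 0:a — minimal
piece 1:a rests on {0:a}
piece 2:a rests on {1:a}
piece 3:x — minimal
piece 4:c rests on {3:x}
piece 5:c rests on {4:c}
minimal pieces: {0:a, 3:x}
ways to finish when only these pieces remain (= sum over removing one remaining piece with nothing left below it):
  1 left: {2}→1  {5}→1
  2 left: {1,2}→1  {2,5}→2  {4,5}→1
  3 left: {0,1,2}→1  {1,2,5}→3  {2,4,5}→3  {3,4,5}→1
  4 left: {0,1,2,5}→4  {1,2,4,5}→6  {2,3,4,5}→4
  placing 0:a first → 10 extensions
  placing 3:x first → 10 extensions
total linear extensions = 20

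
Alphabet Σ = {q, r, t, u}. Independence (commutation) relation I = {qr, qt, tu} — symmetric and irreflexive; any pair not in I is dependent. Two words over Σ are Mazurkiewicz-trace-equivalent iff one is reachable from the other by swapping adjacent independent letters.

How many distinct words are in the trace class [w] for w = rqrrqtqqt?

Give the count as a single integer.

126

drop 0:r onto floor
drop 1:q onto floor
drop 2:r onto {0:r}
drop 3:r onto {2:r}
drop 4:q onto {1:q}
drop 5:t onto {3:r}
drop 6:q onto {4:q}
drop 7:q onto {6:q}
drop 8:t onto {5:t}
ground layer = {0:r, 1:q}
drop-orders for the pieces not yet dropped (sum over which currently-grounded one goes next):
  1 to go: {7} 1  {8} 1
  2 to go: {5,8} 1  {6,7} 1  {7,8} 2
  3 to go: {3,5,8} 1  {4,6,7} 1  {5,7,8} 3  {6,7,8} 3
  4 to go: {1,4,6,7} 1  {2,3,5,8} 1  {3,5,7,8} 4  {4,6,7,8} 4  {5,6,7,8} 6
  5 to go: {0,2,3,5,8} 1  {1,4,6,7,8} 5  {2,3,5,7,8} 5  {3,5,6,7,8} 10  {4,5,6,7,8} 10
  6 to go: {0,2,3,5,7,8} 6  {1,4,5,6,7,8} 15  {2,3,5,6,7,8} 15  {3,4,5,6,7,8} 20
  7 to go: {0,2,3,5,6,7,8} 21  {1,3,4,5,6,7,8} 35  {2,3,4,5,6,7,8} 35
  if 0:r drops first: 70 orders
  if 1:q drops first: 56 orders
heap linearizations: 126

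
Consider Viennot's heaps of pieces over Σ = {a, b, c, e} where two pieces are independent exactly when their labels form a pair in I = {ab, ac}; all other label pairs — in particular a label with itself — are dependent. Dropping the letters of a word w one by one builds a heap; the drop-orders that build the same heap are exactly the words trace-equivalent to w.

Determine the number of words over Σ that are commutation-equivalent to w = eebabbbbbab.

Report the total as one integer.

36

#0=e has no predecessor
#1=e depends on [0:e]
#2=b depends on [1:e]
#3=a depends on [1:e]
#4=b depends on [2:b]
#5=b depends on [4:b]
#6=b depends on [5:b]
#7=b depends on [6:b]
#8=b depends on [7:b]
#9=a depends on [3:a]
#10=b depends on [8:b]
sources: [0:e]
N(rest) = Σ N(rest − s) over sources s of rest; N(one piece) = 1:
  size 1 → [9]=1  [10]=1
  size 2 → [3,9]=1  [8,10]=1  [9,10]=2
  size 3 → [3,9,10]=3  [7,8,10]=1  [8,9,10]=3
  size 4 → [3,8,9,10]=6  [6,7,8,10]=1  [7,8,9,10]=4
  size 5 → [3,7,8,9,10]=10  [5,6,7,8,10]=1  [6,7,8,9,10]=5
  size 6 → [3,6,7,8,9,10]=15  [4,5,6,7,8,10]=1  [5,6,7,8,9,10]=6
  size 7 → [2,4,5,6,7,8,10]=1  [3,5,6,7,8,9,10]=21  [4,5,6,7,8,9,10]=7
  size 8 → [2,4,5,6,7,8,9,10]=8  [3,4,5,6,7,8,9,10]=28
  size 9 → [2,3,4,5,6,7,8,9,10]=36
  first=0(e) contributes 36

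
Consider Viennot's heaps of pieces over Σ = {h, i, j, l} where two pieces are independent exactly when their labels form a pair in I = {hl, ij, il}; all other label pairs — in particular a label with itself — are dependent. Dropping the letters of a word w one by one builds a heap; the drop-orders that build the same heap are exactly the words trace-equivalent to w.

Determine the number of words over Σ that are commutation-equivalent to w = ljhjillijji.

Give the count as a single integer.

56

piece 0:l — minimal
piece 1:j rests on {0:l}
piece 2:h rests on {1:j}
piece 3:j rests on {2:h}
piece 4:i rests on {2:h}
piece 5:l rests on {3:j}
piece 6:l rests on {5:l}
piece 7:i rests on {4:i}
piece 8:j rests on {6:l}
piece 9:j rests on {8:j}
piece 10:i rests on {7:i}
minimal pieces: {0:l}
ways to finish when only these pieces remain (= sum over removing one remaining piece with nothing left below it):
  1 left: {9}→1  {10}→1
  2 left: {7,10}→1  {8,9}→1  {9,10}→2
  3 left: {4,7,10}→1  {6,8,9}→1  {7,9,10}→3  {8,9,10}→3
  4 left: {4,7,9,10}→4  {5,6,8,9}→1  {6,8,9,10}→4  {7,8,9,10}→6
  5 left: {3,5,6,8,9}→1  {4,7,8,9,10}→10  {5,6,8,9,10}→5  {6,7,8,9,10}→10
  6 left: {3,5,6,8,9,10}→6  {4,6,7,8,9,10}→20  {5,6,7,8,9,10}→15
  7 left: {3,5,6,7,8,9,10}→21  {4,5,6,7,8,9,10}→35
  8 left: {3,4,5,6,7,8,9,10}→56
  9 left: {2,3,4,5,6,7,8,9,10}→56
  placing 0:l first → 56 extensions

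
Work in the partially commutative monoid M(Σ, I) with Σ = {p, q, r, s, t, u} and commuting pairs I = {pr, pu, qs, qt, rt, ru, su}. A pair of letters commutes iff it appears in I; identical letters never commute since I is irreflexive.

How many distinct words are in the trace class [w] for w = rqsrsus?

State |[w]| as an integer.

drop 0:r onto floor
drop 1:q onto {0:r}
drop 2:s onto {0:r}
drop 3:r onto {1:q, 2:s}
drop 4:s onto {3:r}
drop 5:u onto {1:q}
drop 6:s onto {4:s}
ground layer = {0:r}
drop-orders for the pieces not yet dropped (sum over which currently-grounded one goes next):
  1 to go: {5} 1  {6} 1
  2 to go: {4,6} 1  {5,6} 2
  3 to go: {3,4,6} 1  {4,5,6} 3
  4 to go: {2,3,4,6} 1  {3,4,5,6} 4
  5 to go: {1,3,4,5,6} 4  {2,3,4,5,6} 5
  if 0:r drops first: 9 orders

9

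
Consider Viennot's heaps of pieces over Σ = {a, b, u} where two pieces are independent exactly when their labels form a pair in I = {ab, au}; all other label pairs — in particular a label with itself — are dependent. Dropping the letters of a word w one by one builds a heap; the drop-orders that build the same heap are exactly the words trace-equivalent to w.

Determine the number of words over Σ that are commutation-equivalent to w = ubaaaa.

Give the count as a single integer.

#0=u has no predecessor
#1=b depends on [0:u]
#2=a has no predecessor
#3=a depends on [2:a]
#4=a depends on [3:a]
#5=a depends on [4:a]
sources: [0:u, 2:a]
N(rest) = Σ N(rest − s) over sources s of rest; N(one piece) = 1:
  size 1 → [1]=1  [5]=1
  size 2 → [0,1]=1  [1,5]=2  [4,5]=1
  size 3 → [0,1,5]=3  [1,4,5]=3  [3,4,5]=1
  size 4 → [0,1,4,5]=6  [1,3,4,5]=4  [2,3,4,5]=1
  first=0(u) contributes 5
  first=2(a) contributes 10
|[w]| = 15

15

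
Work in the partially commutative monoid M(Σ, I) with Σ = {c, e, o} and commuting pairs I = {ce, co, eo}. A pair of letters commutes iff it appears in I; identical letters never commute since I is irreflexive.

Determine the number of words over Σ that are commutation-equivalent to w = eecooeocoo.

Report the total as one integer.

0(e) covers ∅
1(e) covers 0:e
2(c) covers ∅
3(o) covers ∅
4(o) covers 3:o
5(e) covers 1:e
6(o) covers 4:o
7(c) covers 2:c
8(o) covers 6:o
9(o) covers 8:o
floor of heap: 0:e, 2:c, 3:o
completions by unplaced set U, small U first (add the entries for U minus each lowest piece of U):
  |U|=1: {5}:1  {7}:1  {9}:1
  |U|=2: {1,5}:1  {2,7}:1  {5,7}:2  {5,9}:2  {7,9}:2  {8,9}:1
  |U|=3: {0,1,5}:1  {1,5,7}:3  {1,5,9}:3  {2,5,7}:3  {2,7,9}:3  {5,7,9}:6  {5,8,9}:3  {6,8,9}:1  {7,8,9}:3
  |U|=4: {0,1,5,7}:4  {0,1,5,9}:4  {1,2,5,7}:6  {1,5,7,9}:12  {1,5,8,9}:6  {2,5,7,9}:12  {2,7,8,9}:6  {4,6,8,9}:1  {5,6,8,9}:4  {5,7,8,9}:12  {6,7,8,9}:4
  |U|=5: {0,1,2,5,7}:10  {0,1,5,7,9}:20  {0,1,5,8,9}:10  {1,2,5,7,9}:30  {1,5,6,8,9}:10  {1,5,7,8,9}:30  {2,5,7,8,9}:30  {2,6,7,8,9}:10  {3,4,6,8,9}:1  {4,5,6,8,9}:5  {4,6,7,8,9}:5  {5,6,7,8,9}:20
  |U|=6: {0,1,2,5,7,9}:60  {0,1,5,6,8,9}:20  {0,1,5,7,8,9}:60  {1,2,5,7,8,9}:90  {1,4,5,6,8,9}:15  {1,5,6,7,8,9}:60  {2,4,6,7,8,9}:15  {2,5,6,7,8,9}:60  {3,4,5,6,8,9}:6  {3,4,6,7,8,9}:6  {4,5,6,7,8,9}:30
  |U|=7: {0,1,2,5,7,8,9}:210  {0,1,4,5,6,8,9}:35  {0,1,5,6,7,8,9}:140  {1,2,5,6,7,8,9}:210  {1,3,4,5,6,8,9}:21  {1,4,5,6,7,8,9}:105  {2,3,4,6,7,8,9}:21  {2,4,5,6,7,8,9}:105  {3,4,5,6,7,8,9}:42
  |U|=8: {0,1,2,5,6,7,8,9}:560  {0,1,3,4,5,6,8,9}:56  {0,1,4,5,6,7,8,9}:280  {1,2,4,5,6,7,8,9}:420  {1,3,4,5,6,7,8,9}:168  {2,3,4,5,6,7,8,9}:168
  start at 0(e): 756
  start at 2(c): 504
  start at 3(o): 1260
sum over floor = 2520

2520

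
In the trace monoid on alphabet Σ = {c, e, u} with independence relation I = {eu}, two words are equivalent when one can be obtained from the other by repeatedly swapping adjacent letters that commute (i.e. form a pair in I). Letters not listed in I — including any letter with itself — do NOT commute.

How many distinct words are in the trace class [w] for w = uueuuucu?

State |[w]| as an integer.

drop 0:u onto floor
drop 1:u onto {0:u}
drop 2:e onto floor
drop 3:u onto {1:u}
drop 4:u onto {3:u}
drop 5:u onto {4:u}
drop 6:c onto {2:e, 5:u}
drop 7:u onto {6:c}
ground layer = {0:u, 2:e}
drop-orders for the pieces not yet dropped (sum over which currently-grounded one goes next):
  1 to go: {7} 1
  2 to go: {6,7} 1
  3 to go: {2,6,7} 1  {5,6,7} 1
  4 to go: {2,5,6,7} 2  {4,5,6,7} 1
  5 to go: {2,4,5,6,7} 3  {3,4,5,6,7} 1
  6 to go: {1,3,4,5,6,7} 1  {2,3,4,5,6,7} 4
  if 0:u drops first: 5 orders
  if 2:e drops first: 1 orders
heap linearizations: 6

6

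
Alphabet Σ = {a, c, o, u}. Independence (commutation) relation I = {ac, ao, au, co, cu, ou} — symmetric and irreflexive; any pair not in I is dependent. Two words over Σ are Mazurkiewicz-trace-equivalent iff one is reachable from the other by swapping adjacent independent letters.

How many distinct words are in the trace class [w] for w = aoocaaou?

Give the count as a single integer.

piece 0:a — minimal
piece 1:o — minimal
piece 2:o rests on {1:o}
piece 3:c — minimal
piece 4:a rests on {0:a}
piece 5:a rests on {4:a}
piece 6:o rests on {2:o}
piece 7:u — minimal
minimal pieces: {0:a, 1:o, 3:c, 7:u}
ways to finish when only these pieces remain (= sum over removing one remaining piece with nothing left below it):
  1 left: {3}→1  {5}→1  {6}→1  {7}→1
  2 left: {2,6}→1  {3,5}→2  {3,6}→2  {3,7}→2  {4,5}→1  {5,6}→2  {5,7}→2  {6,7}→2
  3 left: {0,4,5}→1  {1,2,6}→1  {2,3,6}→3  {2,5,6}→3  {2,6,7}→3  {3,4,5}→3  {3,5,6}→6  {3,5,7}→6  {3,6,7}→6  {4,5,6}→3  {4,5,7}→3  {5,6,7}→6
  4 left: {0,3,4,5}→4  {0,4,5,6}→4  {0,4,5,7}→4  {1,2,3,6}→4  {1,2,5,6}→4  {1,2,6,7}→4  {2,3,5,6}→12  {2,3,6,7}→12  {2,4,5,6}→6  {2,5,6,7}→12  {3,4,5,6}→12  {3,4,5,7}→12  {3,5,6,7}→24  {4,5,6,7}→12
  5 left: {0,2,4,5,6}→10  {0,3,4,5,6}→20  {0,3,4,5,7}→20  {0,4,5,6,7}→20  {1,2,3,5,6}→20  {1,2,3,6,7}→20  {1,2,4,5,6}→10  {1,2,5,6,7}→20  {2,3,4,5,6}→30  {2,3,5,6,7}→60  {2,4,5,6,7}→30  {3,4,5,6,7}→60
  6 left: {0,1,2,4,5,6}→20  {0,2,3,4,5,6}→60  {0,2,4,5,6,7}→60  {0,3,4,5,6,7}→120  {1,2,3,4,5,6}→60  {1,2,3,5,6,7}→120  {1,2,4,5,6,7}→60  {2,3,4,5,6,7}→180
  placing 0:a first → 420 extensions
  placing 1:o first → 420 extensions
  placing 3:c first → 140 extensions
  placing 7:u first → 140 extensions
total linear extensions = 1120

1120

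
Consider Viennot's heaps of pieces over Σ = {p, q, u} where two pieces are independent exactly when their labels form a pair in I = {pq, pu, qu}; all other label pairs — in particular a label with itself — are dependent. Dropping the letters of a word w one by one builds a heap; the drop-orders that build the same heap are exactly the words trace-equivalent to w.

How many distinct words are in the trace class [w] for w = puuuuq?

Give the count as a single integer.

30

#0=p has no predecessor
#1=u has no predecessor
#2=u depends on [1:u]
#3=u depends on [2:u]
#4=u depends on [3:u]
#5=q has no predecessor
sources: [0:p, 1:u, 5:q]
N(rest) = Σ N(rest − s) over sources s of rest; N(one piece) = 1:
  size 1 → [0]=1  [4]=1  [5]=1
  size 2 → [0,4]=2  [0,5]=2  [3,4]=1  [4,5]=2
  size 3 → [0,3,4]=3  [0,4,5]=6  [2,3,4]=1  [3,4,5]=3
  size 4 → [0,2,3,4]=4  [0,3,4,5]=12  [1,2,3,4]=1  [2,3,4,5]=4
  first=0(p) contributes 5
  first=1(u) contributes 20
  first=5(q) contributes 5
|[w]| = 30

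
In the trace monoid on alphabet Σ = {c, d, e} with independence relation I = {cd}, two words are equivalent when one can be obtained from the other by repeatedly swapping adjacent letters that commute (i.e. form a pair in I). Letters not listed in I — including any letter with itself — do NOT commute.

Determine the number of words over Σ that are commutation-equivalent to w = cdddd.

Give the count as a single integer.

0(c) covers ∅
1(d) covers ∅
2(d) covers 1:d
3(d) covers 2:d
4(d) covers 3:d
floor of heap: 0:c, 1:d
completions by unplaced set U, small U first (add the entries for U minus each lowest piece of U):
  |U|=1: {0}:1  {4}:1
  |U|=2: {0,4}:2  {3,4}:1
  |U|=3: {0,3,4}:3  {2,3,4}:1
  start at 0(c): 1
  start at 1(d): 4
sum over floor = 5

5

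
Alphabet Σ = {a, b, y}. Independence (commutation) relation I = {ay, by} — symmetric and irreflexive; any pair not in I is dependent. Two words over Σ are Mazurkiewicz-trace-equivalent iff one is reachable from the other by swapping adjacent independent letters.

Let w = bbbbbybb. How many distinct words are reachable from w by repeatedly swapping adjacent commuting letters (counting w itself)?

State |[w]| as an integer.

8

0(b) covers ∅
1(b) covers 0:b
2(b) covers 1:b
3(b) covers 2:b
4(b) covers 3:b
5(y) covers ∅
6(b) covers 4:b
7(b) covers 6:b
floor of heap: 0:b, 5:y
completions by unplaced set U, small U first (add the entries for U minus each lowest piece of U):
  |U|=1: {5}:1  {7}:1
  |U|=2: {5,7}:2  {6,7}:1
  |U|=3: {4,6,7}:1  {5,6,7}:3
  |U|=4: {3,4,6,7}:1  {4,5,6,7}:4
  |U|=5: {2,3,4,6,7}:1  {3,4,5,6,7}:5
  |U|=6: {1,2,3,4,6,7}:1  {2,3,4,5,6,7}:6
  start at 0(b): 7
  start at 5(y): 1
sum over floor = 8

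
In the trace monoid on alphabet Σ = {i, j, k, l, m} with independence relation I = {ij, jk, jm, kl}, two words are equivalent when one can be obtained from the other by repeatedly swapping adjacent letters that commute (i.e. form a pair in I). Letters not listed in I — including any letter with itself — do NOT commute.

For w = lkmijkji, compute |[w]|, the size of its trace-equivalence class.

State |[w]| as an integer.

#0=l has no predecessor
#1=k has no predecessor
#2=m depends on [0:l, 1:k]
#3=i depends on [2:m]
#4=j depends on [0:l]
#5=k depends on [3:i]
#6=j depends on [4:j]
#7=i depends on [5:k]
sources: [0:l, 1:k]
N(rest) = Σ N(rest − s) over sources s of rest; N(one piece) = 1:
  size 1 → [6]=1  [7]=1
  size 2 → [4,6]=1  [5,7]=1  [6,7]=2
  size 3 → [3,5,7]=1  [4,6,7]=3  [5,6,7]=3
  size 4 → [2,3,5,7]=1  [3,5,6,7]=4  [4,5,6,7]=6
  size 5 → [1,2,3,5,7]=1  [2,3,5,6,7]=5  [3,4,5,6,7]=10
  size 6 → [1,2,3,5,6,7]=6  [2,3,4,5,6,7]=15
  first=0(l) contributes 21
  first=1(k) contributes 15
|[w]| = 36

36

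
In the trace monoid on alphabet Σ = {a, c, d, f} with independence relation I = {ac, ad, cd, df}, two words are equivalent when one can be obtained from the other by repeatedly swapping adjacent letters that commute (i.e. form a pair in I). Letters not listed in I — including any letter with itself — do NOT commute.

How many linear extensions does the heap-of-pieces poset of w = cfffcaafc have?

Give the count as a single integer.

3

#0=c has no predecessor
#1=f depends on [0:c]
#2=f depends on [1:f]
#3=f depends on [2:f]
#4=c depends on [3:f]
#5=a depends on [3:f]
#6=a depends on [5:a]
#7=f depends on [4:c, 6:a]
#8=c depends on [7:f]
sources: [0:c]
N(rest) = Σ N(rest − s) over sources s of rest; N(one piece) = 1:
  size 1 → [8]=1
  size 2 → [7,8]=1
  size 3 → [4,7,8]=1  [6,7,8]=1
  size 4 → [4,6,7,8]=2  [5,6,7,8]=1
  size 5 → [4,5,6,7,8]=3
  size 6 → [3,4,5,6,7,8]=3
  size 7 → [2,3,4,5,6,7,8]=3
  first=0(c) contributes 3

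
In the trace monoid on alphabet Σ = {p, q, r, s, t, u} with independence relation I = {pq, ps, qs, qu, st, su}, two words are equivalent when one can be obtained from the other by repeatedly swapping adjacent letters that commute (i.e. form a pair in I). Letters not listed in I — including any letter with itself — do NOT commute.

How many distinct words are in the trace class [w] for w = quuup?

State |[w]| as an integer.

#0=q has no predecessor
#1=u has no predecessor
#2=u depends on [1:u]
#3=u depends on [2:u]
#4=p depends on [3:u]
sources: [0:q, 1:u]
N(rest) = Σ N(rest − s) over sources s of rest; N(one piece) = 1:
  size 1 → [0]=1  [4]=1
  size 2 → [0,4]=2  [3,4]=1
  size 3 → [0,3,4]=3  [2,3,4]=1
  first=0(q) contributes 1
  first=1(u) contributes 4
|[w]| = 5

5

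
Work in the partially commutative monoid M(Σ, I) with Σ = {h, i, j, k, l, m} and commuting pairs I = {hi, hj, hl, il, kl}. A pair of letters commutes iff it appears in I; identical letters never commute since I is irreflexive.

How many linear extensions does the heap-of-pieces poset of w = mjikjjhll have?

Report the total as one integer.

5

piece 0:m — minimal
piece 1:j rests on {0:m}
piece 2:i rests on {1:j}
piece 3:k rests on {2:i}
piece 4:j rests on {3:k}
piece 5:j rests on {4:j}
piece 6:h rests on {3:k}
piece 7:l rests on {5:j}
piece 8:l rests on {7:l}
minimal pieces: {0:m}
ways to finish when only these pieces remain (= sum over removing one remaining piece with nothing left below it):
  1 left: {6}→1  {8}→1
  2 left: {6,8}→2  {7,8}→1
  3 left: {5,7,8}→1  {6,7,8}→3
  4 left: {4,5,7,8}→1  {5,6,7,8}→4
  5 left: {4,5,6,7,8}→5
  6 left: {3,4,5,6,7,8}→5
  7 left: {2,3,4,5,6,7,8}→5
  placing 0:m first → 5 extensions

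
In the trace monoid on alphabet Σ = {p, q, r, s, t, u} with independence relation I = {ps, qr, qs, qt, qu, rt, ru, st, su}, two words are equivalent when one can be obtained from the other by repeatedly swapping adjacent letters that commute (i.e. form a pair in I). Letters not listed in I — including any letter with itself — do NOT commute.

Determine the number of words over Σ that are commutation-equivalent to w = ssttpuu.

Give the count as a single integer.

21

piece 0:s — minimal
piece 1:s rests on {0:s}
piece 2:t — minimal
piece 3:t rests on {2:t}
piece 4:p rests on {3:t}
piece 5:u rests on {4:p}
piece 6:u rests on {5:u}
minimal pieces: {0:s, 2:t}
ways to finish when only these pieces remain (= sum over removing one remaining piece with nothing left below it):
  1 left: {1}→1  {6}→1
  2 left: {0,1}→1  {1,6}→2  {5,6}→1
  3 left: {0,1,6}→3  {1,5,6}→3  {4,5,6}→1
  4 left: {0,1,5,6}→6  {1,4,5,6}→4  {3,4,5,6}→1
  5 left: {0,1,4,5,6}→10  {1,3,4,5,6}→5  {2,3,4,5,6}→1
  placing 0:s first → 6 extensions
  placing 2:t first → 15 extensions
total linear extensions = 21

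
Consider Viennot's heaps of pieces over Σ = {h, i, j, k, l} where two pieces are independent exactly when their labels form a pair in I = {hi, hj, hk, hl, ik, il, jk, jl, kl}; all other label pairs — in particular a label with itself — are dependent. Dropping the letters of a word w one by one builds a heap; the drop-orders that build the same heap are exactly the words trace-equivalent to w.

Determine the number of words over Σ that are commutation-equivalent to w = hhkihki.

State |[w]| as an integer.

210

0(h) covers ∅
1(h) covers 0:h
2(k) covers ∅
3(i) covers ∅
4(h) covers 1:h
5(k) covers 2:k
6(i) covers 3:i
floor of heap: 0:h, 2:k, 3:i
completions by unplaced set U, small U first (add the entries for U minus each lowest piece of U):
  |U|=1: {4}:1  {5}:1  {6}:1
  |U|=2: {1,4}:1  {2,5}:1  {3,6}:1  {4,5}:2  {4,6}:2  {5,6}:2
  |U|=3: {0,1,4}:1  {1,4,5}:3  {1,4,6}:3  {2,4,5}:3  {2,5,6}:3  {3,4,6}:3  {3,5,6}:3  {4,5,6}:6
  |U|=4: {0,1,4,5}:4  {0,1,4,6}:4  {1,2,4,5}:6  {1,3,4,6}:6  {1,4,5,6}:12  {2,3,5,6}:6  {2,4,5,6}:12  {3,4,5,6}:12
  |U|=5: {0,1,2,4,5}:10  {0,1,3,4,6}:10  {0,1,4,5,6}:20  {1,2,4,5,6}:30  {1,3,4,5,6}:30  {2,3,4,5,6}:30
  start at 0(h): 90
  start at 2(k): 60
  start at 3(i): 60
sum over floor = 210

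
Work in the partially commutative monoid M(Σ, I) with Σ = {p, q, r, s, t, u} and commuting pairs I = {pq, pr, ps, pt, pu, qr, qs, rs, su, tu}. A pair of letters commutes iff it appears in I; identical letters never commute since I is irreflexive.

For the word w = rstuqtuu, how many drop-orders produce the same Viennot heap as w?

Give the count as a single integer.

15

#0=r has no predecessor
#1=s has no predecessor
#2=t depends on [0:r, 1:s]
#3=u depends on [0:r]
#4=q depends on [2:t, 3:u]
#5=t depends on [4:q]
#6=u depends on [4:q]
#7=u depends on [6:u]
sources: [0:r, 1:s]
N(rest) = Σ N(rest − s) over sources s of rest; N(one piece) = 1:
  size 1 → [5]=1  [7]=1
  size 2 → [5,7]=2  [6,7]=1
  size 3 → [5,6,7]=3
  size 4 → [4,5,6,7]=3
  size 5 → [2,4,5,6,7]=3  [3,4,5,6,7]=3
  size 6 → [1,2,4,5,6,7]=3  [2,3,4,5,6,7]=6
  first=0(r) contributes 9
  first=1(s) contributes 6
|[w]| = 15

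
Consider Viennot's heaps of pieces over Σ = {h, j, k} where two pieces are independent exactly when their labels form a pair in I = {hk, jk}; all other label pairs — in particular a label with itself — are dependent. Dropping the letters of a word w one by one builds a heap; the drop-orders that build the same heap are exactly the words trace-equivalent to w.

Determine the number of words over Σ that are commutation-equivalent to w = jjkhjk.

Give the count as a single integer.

15

#0=j has no predecessor
#1=j depends on [0:j]
#2=k has no predecessor
#3=h depends on [1:j]
#4=j depends on [3:h]
#5=k depends on [2:k]
sources: [0:j, 2:k]
N(rest) = Σ N(rest − s) over sources s of rest; N(one piece) = 1:
  size 1 → [4]=1  [5]=1
  size 2 → [2,5]=1  [3,4]=1  [4,5]=2
  size 3 → [1,3,4]=1  [2,4,5]=3  [3,4,5]=3
  size 4 → [0,1,3,4]=1  [1,3,4,5]=4  [2,3,4,5]=6
  first=0(j) contributes 10
  first=2(k) contributes 5
|[w]| = 15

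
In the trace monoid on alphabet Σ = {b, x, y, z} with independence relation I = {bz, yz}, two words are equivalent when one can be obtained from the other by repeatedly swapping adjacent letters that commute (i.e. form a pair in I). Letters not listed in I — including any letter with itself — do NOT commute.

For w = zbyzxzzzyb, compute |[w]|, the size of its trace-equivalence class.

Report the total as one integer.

#0=z has no predecessor
#1=b has no predecessor
#2=y depends on [1:b]
#3=z depends on [0:z]
#4=x depends on [2:y, 3:z]
#5=z depends on [4:x]
#6=z depends on [5:z]
#7=z depends on [6:z]
#8=y depends on [4:x]
#9=b depends on [8:y]
sources: [0:z, 1:b]
N(rest) = Σ N(rest − s) over sources s of rest; N(one piece) = 1:
  size 1 → [7]=1  [9]=1
  size 2 → [6,7]=1  [7,9]=2  [8,9]=1
  size 3 → [5,6,7]=1  [6,7,9]=3  [7,8,9]=3
  size 4 → [5,6,7,9]=4  [6,7,8,9]=6
  size 5 → [5,6,7,8,9]=10
  size 6 → [4,5,6,7,8,9]=10
  size 7 → [2,4,5,6,7,8,9]=10  [3,4,5,6,7,8,9]=10
  size 8 → [0,3,4,5,6,7,8,9]=10  [1,2,4,5,6,7,8,9]=10  [2,3,4,5,6,7,8,9]=20
  first=0(z) contributes 30
  first=1(b) contributes 30
|[w]| = 60

60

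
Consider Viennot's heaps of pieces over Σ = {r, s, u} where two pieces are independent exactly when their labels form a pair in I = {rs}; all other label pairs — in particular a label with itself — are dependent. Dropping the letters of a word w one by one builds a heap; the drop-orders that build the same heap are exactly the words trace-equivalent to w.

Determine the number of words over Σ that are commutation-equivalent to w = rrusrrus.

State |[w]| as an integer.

#0=r has no predecessor
#1=r depends on [0:r]
#2=u depends on [1:r]
#3=s depends on [2:u]
#4=r depends on [2:u]
#5=r depends on [4:r]
#6=u depends on [3:s, 5:r]
#7=s depends on [6:u]
sources: [0:r]
N(rest) = Σ N(rest − s) over sources s of rest; N(one piece) = 1:
  size 1 → [7]=1
  size 2 → [6,7]=1
  size 3 → [3,6,7]=1  [5,6,7]=1
  size 4 → [3,5,6,7]=2  [4,5,6,7]=1
  size 5 → [3,4,5,6,7]=3
  size 6 → [2,3,4,5,6,7]=3
  first=0(r) contributes 3

3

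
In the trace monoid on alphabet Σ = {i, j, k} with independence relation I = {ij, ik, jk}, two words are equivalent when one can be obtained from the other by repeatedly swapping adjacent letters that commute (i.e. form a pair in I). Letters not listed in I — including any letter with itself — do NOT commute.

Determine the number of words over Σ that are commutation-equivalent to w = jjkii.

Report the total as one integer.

30

drop 0:j onto floor
drop 1:j onto {0:j}
drop 2:k onto floor
drop 3:i onto floor
drop 4:i onto {3:i}
ground layer = {0:j, 2:k, 3:i}
drop-orders for the pieces not yet dropped (sum over which currently-grounded one goes next):
  1 to go: {1} 1  {2} 1  {4} 1
  2 to go: {0,1} 1  {1,2} 2  {1,4} 2  {2,4} 2  {3,4} 1
  3 to go: {0,1,2} 3  {0,1,4} 3  {1,2,4} 6  {1,3,4} 3  {2,3,4} 3
  if 0:j drops first: 12 orders
  if 2:k drops first: 6 orders
  if 3:i drops first: 12 orders
heap linearizations: 30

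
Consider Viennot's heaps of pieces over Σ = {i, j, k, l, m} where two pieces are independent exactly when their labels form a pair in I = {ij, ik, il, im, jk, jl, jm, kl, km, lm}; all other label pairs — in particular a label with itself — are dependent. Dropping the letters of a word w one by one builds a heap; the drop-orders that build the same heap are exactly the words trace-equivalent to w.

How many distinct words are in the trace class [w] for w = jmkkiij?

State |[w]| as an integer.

630

drop 0:j onto floor
drop 1:m onto floor
drop 2:k onto floor
drop 3:k onto {2:k}
drop 4:i onto floor
drop 5:i onto {4:i}
drop 6:j onto {0:j}
ground layer = {0:j, 1:m, 2:k, 4:i}
drop-orders for the pieces not yet dropped (sum over which currently-grounded one goes next):
  1 to go: {1} 1  {3} 1  {5} 1  {6} 1
  2 to go: {0,6} 1  {1,3} 2  {1,5} 2  {1,6} 2  {2,3} 1  {3,5} 2  {3,6} 2  {4,5} 1  {5,6} 2
  3 to go: {0,1,6} 3  {0,3,6} 3  {0,5,6} 3  {1,2,3} 3  {1,3,5} 6  {1,3,6} 6  {1,4,5} 3  {1,5,6} 6  {2,3,5} 3  {2,3,6} 3  {3,4,5} 3  {3,5,6} 6  {4,5,6} 3
  4 to go: {0,1,3,6} 12  {0,1,5,6} 12  {0,2,3,6} 6  {0,3,5,6} 12  {0,4,5,6} 6  {1,2,3,5} 12  {1,2,3,6} 12  {1,3,4,5} 12  {1,3,5,6} 24  {1,4,5,6} 12  {2,3,4,5} 6  {2,3,5,6} 12  {3,4,5,6} 12
  5 to go: {0,1,2,3,6} 30  {0,1,3,5,6} 60  {0,1,4,5,6} 30  {0,2,3,5,6} 30  {0,3,4,5,6} 30  {1,2,3,4,5} 30  {1,2,3,5,6} 60  {1,3,4,5,6} 60  {2,3,4,5,6} 30
  if 0:j drops first: 180 orders
  if 1:m drops first: 90 orders
  if 2:k drops first: 180 orders
  if 4:i drops first: 180 orders
heap linearizations: 630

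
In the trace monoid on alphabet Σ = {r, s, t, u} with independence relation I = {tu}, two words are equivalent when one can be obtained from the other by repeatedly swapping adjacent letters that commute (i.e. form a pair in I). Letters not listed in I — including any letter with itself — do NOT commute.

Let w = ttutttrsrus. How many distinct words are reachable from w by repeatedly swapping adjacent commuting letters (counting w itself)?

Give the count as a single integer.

0(t) covers ∅
1(t) covers 0:t
2(u) covers ∅
3(t) covers 1:t
4(t) covers 3:t
5(t) covers 4:t
6(r) covers 2:u, 5:t
7(s) covers 6:r
8(r) covers 7:s
9(u) covers 8:r
10(s) covers 9:u
floor of heap: 0:t, 2:u
completions by unplaced set U, small U first (add the entries for U minus each lowest piece of U):
  |U|=1: {10}:1
  |U|=2: {9,10}:1
  |U|=3: {8,9,10}:1
  |U|=4: {7,8,9,10}:1
  |U|=5: {6,7,8,9,10}:1
  |U|=6: {2,6,7,8,9,10}:1  {5,6,7,8,9,10}:1
  |U|=7: {2,5,6,7,8,9,10}:2  {4,5,6,7,8,9,10}:1
  |U|=8: {2,4,5,6,7,8,9,10}:3  {3,4,5,6,7,8,9,10}:1
  |U|=9: {1,3,4,5,6,7,8,9,10}:1  {2,3,4,5,6,7,8,9,10}:4
  start at 0(t): 5
  start at 2(u): 1
sum over floor = 6

6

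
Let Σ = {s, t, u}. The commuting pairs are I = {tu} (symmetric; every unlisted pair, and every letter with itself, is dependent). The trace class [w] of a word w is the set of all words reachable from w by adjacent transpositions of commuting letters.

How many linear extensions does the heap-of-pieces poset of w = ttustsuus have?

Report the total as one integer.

drop 0:t onto floor
drop 1:t onto {0:t}
drop 2:u onto floor
drop 3:s onto {1:t, 2:u}
drop 4:t onto {3:s}
drop 5:s onto {4:t}
drop 6:u onto {5:s}
drop 7:u onto {6:u}
drop 8:s onto {7:u}
ground layer = {0:t, 2:u}
drop-orders for the pieces not yet dropped (sum over which currently-grounded one goes next):
  1 to go: {8} 1
  2 to go: {7,8} 1
  3 to go: {6,7,8} 1
  4 to go: {5,6,7,8} 1
  5 to go: {4,5,6,7,8} 1
  6 to go: {3,4,5,6,7,8} 1
  7 to go: {1,3,4,5,6,7,8} 1  {2,3,4,5,6,7,8} 1
  if 0:t drops first: 2 orders
  if 2:u drops first: 1 orders
heap linearizations: 3

3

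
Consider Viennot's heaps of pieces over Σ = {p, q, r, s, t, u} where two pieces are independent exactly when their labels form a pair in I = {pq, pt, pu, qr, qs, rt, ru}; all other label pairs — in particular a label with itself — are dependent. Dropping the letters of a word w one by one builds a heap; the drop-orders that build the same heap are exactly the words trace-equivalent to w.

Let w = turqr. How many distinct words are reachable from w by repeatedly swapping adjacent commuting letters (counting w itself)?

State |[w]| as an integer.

10

0(t) covers ∅
1(u) covers 0:t
2(r) covers ∅
3(q) covers 1:u
4(r) covers 2:r
floor of heap: 0:t, 2:r
completions by unplaced set U, small U first (add the entries for U minus each lowest piece of U):
  |U|=1: {3}:1  {4}:1
  |U|=2: {1,3}:1  {2,4}:1  {3,4}:2
  |U|=3: {0,1,3}:1  {1,3,4}:3  {2,3,4}:3
  start at 0(t): 6
  start at 2(r): 4
sum over floor = 10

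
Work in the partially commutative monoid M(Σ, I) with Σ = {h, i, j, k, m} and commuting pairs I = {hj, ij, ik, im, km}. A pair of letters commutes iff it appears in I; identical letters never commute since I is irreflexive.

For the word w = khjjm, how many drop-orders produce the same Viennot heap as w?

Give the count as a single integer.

piece 0:k — minimal
piece 1:h rests on {0:k}
piece 2:j rests on {0:k}
piece 3:j rests on {2:j}
piece 4:m rests on {1:h, 3:j}
minimal pieces: {0:k}
ways to finish when only these pieces remain (= sum over removing one remaining piece with nothing left below it):
  1 left: {4}→1
  2 left: {1,4}→1  {3,4}→1
  3 left: {1,3,4}→2  {2,3,4}→1
  placing 0:k first → 3 extensions

3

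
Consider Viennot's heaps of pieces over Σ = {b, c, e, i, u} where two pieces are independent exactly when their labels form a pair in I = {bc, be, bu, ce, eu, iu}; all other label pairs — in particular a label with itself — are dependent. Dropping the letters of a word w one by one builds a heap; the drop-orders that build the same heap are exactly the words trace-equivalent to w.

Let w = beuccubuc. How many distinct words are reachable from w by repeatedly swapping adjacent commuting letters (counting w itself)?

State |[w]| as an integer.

252

piece 0:b — minimal
piece 1:e — minimal
piece 2:u — minimal
piece 3:c rests on {2:u}
piece 4:c rests on {3:c}
piece 5:u rests on {4:c}
piece 6:b rests on {0:b}
piece 7:u rests on {5:u}
piece 8:c rests on {7:u}
minimal pieces: {0:b, 1:e, 2:u}
ways to finish when only these pieces remain (= sum over removing one remaining piece with nothing left below it):
  1 left: {1}→1  {6}→1  {8}→1
  2 left: {0,6}→1  {1,6}→2  {1,8}→2  {6,8}→2  {7,8}→1
  3 left: {0,1,6}→3  {0,6,8}→3  {1,6,8}→6  {1,7,8}→3  {5,7,8}→1  {6,7,8}→3
  4 left: {0,1,6,8}→12  {0,6,7,8}→6  {1,5,7,8}→4  {1,6,7,8}→12  {4,5,7,8}→1  {5,6,7,8}→4
  5 left: {0,1,6,7,8}→30  {0,5,6,7,8}→10  {1,4,5,7,8}→5  {1,5,6,7,8}→20  {3,4,5,7,8}→1  {4,5,6,7,8}→5
  6 left: {0,1,5,6,7,8}→60  {0,4,5,6,7,8}→15  {1,3,4,5,7,8}→6  {1,4,5,6,7,8}→30  {2,3,4,5,7,8}→1  {3,4,5,6,7,8}→6
  7 left: {0,1,4,5,6,7,8}→105  {0,3,4,5,6,7,8}→21  {1,2,3,4,5,7,8}→7  {1,3,4,5,6,7,8}→42  {2,3,4,5,6,7,8}→7
  placing 0:b first → 56 extensions
  placing 1:e first → 28 extensions
  placing 2:u first → 168 extensions
total linear extensions = 252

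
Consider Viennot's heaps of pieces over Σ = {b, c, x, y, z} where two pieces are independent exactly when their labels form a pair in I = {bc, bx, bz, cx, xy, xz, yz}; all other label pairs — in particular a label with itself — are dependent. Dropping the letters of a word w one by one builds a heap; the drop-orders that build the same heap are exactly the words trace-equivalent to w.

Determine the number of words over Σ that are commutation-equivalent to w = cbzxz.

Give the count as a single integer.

20

piece 0:c — minimal
piece 1:b — minimal
piece 2:z rests on {0:c}
piece 3:x — minimal
piece 4:z rests on {2:z}
minimal pieces: {0:c, 1:b, 3:x}
ways to finish when only these pieces remain (= sum over removing one remaining piece with nothing left below it):
  1 left: {1}→1  {3}→1  {4}→1
  2 left: {1,3}→2  {1,4}→2  {2,4}→1  {3,4}→2
  3 left: {0,2,4}→1  {1,2,4}→3  {1,3,4}→6  {2,3,4}→3
  placing 0:c first → 12 extensions
  placing 1:b first → 4 extensions
  placing 3:x first → 4 extensions
total linear extensions = 20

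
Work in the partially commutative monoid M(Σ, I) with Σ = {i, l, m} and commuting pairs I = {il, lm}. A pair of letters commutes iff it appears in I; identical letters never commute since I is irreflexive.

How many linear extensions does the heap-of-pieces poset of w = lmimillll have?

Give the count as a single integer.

126

drop 0:l onto floor
drop 1:m onto floor
drop 2:i onto {1:m}
drop 3:m onto {2:i}
drop 4:i onto {3:m}
drop 5:l onto {0:l}
drop 6:l onto {5:l}
drop 7:l onto {6:l}
drop 8:l onto {7:l}
ground layer = {0:l, 1:m}
drop-orders for the pieces not yet dropped (sum over which currently-grounded one goes next):
  1 to go: {4} 1  {8} 1
  2 to go: {3,4} 1  {4,8} 2  {7,8} 1
  3 to go: {2,3,4} 1  {3,4,8} 3  {4,7,8} 3  {6,7,8} 1
  4 to go: {1,2,3,4} 1  {2,3,4,8} 4  {3,4,7,8} 6  {4,6,7,8} 4  {5,6,7,8} 1
  5 to go: {0,5,6,7,8} 1  {1,2,3,4,8} 5  {2,3,4,7,8} 10  {3,4,6,7,8} 10  {4,5,6,7,8} 5
  6 to go: {0,4,5,6,7,8} 6  {1,2,3,4,7,8} 15  {2,3,4,6,7,8} 20  {3,4,5,6,7,8} 15
  7 to go: {0,3,4,5,6,7,8} 21  {1,2,3,4,6,7,8} 35  {2,3,4,5,6,7,8} 35
  if 0:l drops first: 70 orders
  if 1:m drops first: 56 orders
heap linearizations: 126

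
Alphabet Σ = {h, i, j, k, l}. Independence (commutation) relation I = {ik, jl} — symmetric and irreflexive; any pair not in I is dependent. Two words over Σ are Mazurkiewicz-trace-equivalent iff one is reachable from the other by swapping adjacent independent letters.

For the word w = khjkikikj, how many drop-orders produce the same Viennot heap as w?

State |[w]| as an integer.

#0=k has no predecessor
#1=h depends on [0:k]
#2=j depends on [1:h]
#3=k depends on [2:j]
#4=i depends on [2:j]
#5=k depends on [3:k]
#6=i depends on [4:i]
#7=k depends on [5:k]
#8=j depends on [6:i, 7:k]
sources: [0:k]
N(rest) = Σ N(rest − s) over sources s of rest; N(one piece) = 1:
  size 1 → [8]=1
  size 2 → [6,8]=1  [7,8]=1
  size 3 → [4,6,8]=1  [5,7,8]=1  [6,7,8]=2
  size 4 → [3,5,7,8]=1  [4,6,7,8]=3  [5,6,7,8]=3
  size 5 → [3,5,6,7,8]=4  [4,5,6,7,8]=6
  size 6 → [3,4,5,6,7,8]=10
  size 7 → [2,3,4,5,6,7,8]=10
  first=0(k) contributes 10

10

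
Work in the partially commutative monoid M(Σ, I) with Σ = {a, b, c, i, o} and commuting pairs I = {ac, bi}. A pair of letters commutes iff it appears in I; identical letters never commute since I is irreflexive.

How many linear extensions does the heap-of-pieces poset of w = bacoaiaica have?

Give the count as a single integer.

drop 0:b onto floor
drop 1:a onto {0:b}
drop 2:c onto {0:b}
drop 3:o onto {1:a, 2:c}
drop 4:a onto {3:o}
drop 5:i onto {4:a}
drop 6:a onto {5:i}
drop 7:i onto {6:a}
drop 8:c onto {7:i}
drop 9:a onto {7:i}
ground layer = {0:b}
drop-orders for the pieces not yet dropped (sum over which currently-grounded one goes next):
  1 to go: {8} 1  {9} 1
  2 to go: {8,9} 2
  3 to go: {7,8,9} 2
  4 to go: {6,7,8,9} 2
  5 to go: {5,6,7,8,9} 2
  6 to go: {4,5,6,7,8,9} 2
  7 to go: {3,4,5,6,7,8,9} 2
  8 to go: {1,3,4,5,6,7,8,9} 2  {2,3,4,5,6,7,8,9} 2
  if 0:b drops first: 4 orders

4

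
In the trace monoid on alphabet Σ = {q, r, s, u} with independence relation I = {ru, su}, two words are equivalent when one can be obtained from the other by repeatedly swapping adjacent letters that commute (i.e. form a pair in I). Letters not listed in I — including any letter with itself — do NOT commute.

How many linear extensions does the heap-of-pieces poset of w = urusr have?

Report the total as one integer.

drop 0:u onto floor
drop 1:r onto floor
drop 2:u onto {0:u}
drop 3:s onto {1:r}
drop 4:r onto {3:s}
ground layer = {0:u, 1:r}
drop-orders for the pieces not yet dropped (sum over which currently-grounded one goes next):
  1 to go: {2} 1  {4} 1
  2 to go: {0,2} 1  {2,4} 2  {3,4} 1
  3 to go: {0,2,4} 3  {1,3,4} 1  {2,3,4} 3
  if 0:u drops first: 4 orders
  if 1:r drops first: 6 orders
heap linearizations: 10

10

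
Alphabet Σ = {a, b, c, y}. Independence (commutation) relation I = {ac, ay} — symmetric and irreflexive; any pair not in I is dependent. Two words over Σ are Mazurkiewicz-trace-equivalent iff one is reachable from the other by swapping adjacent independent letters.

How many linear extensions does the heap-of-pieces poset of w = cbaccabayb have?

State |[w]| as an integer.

12

0(c) covers ∅
1(b) covers 0:c
2(a) covers 1:b
3(c) covers 1:b
4(c) covers 3:c
5(a) covers 2:a
6(b) covers 4:c, 5:a
7(a) covers 6:b
8(y) covers 6:b
9(b) covers 7:a, 8:y
floor of heap: 0:c
completions by unplaced set U, small U first (add the entries for U minus each lowest piece of U):
  |U|=1: {9}:1
  |U|=2: {7,9}:1  {8,9}:1
  |U|=3: {7,8,9}:2
  |U|=4: {6,7,8,9}:2
  |U|=5: {4,6,7,8,9}:2  {5,6,7,8,9}:2
  |U|=6: {2,5,6,7,8,9}:2  {3,4,6,7,8,9}:2  {4,5,6,7,8,9}:4
  |U|=7: {2,4,5,6,7,8,9}:6  {3,4,5,6,7,8,9}:6
  |U|=8: {2,3,4,5,6,7,8,9}:12
  start at 0(c): 12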